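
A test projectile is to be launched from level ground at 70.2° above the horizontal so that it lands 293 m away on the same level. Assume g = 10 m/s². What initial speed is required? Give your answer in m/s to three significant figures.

67.8 m/s

On level ground R = v₀² sin 2θ / g ⇒ v₀ = √(gR / sin 2θ).
v₀ = √(10.0 × 293 / sin 140.4°) = √(2930 / 0.6374) = √4596.6 = 67.80 m/s.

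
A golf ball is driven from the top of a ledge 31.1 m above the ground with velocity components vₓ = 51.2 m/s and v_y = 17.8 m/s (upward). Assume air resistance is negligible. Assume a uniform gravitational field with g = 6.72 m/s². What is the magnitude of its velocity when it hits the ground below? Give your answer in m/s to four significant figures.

57.93 m/s

Vertical motion (up positive, ground at y = 0): 3.360 t² − (17.80) t − 31.1 = 0, so t = (17.80 + √(17.80² + 2·6.72·31.1)) / 6.72 = (17.80 + 27.11) / 6.72 = 6.683 s.
Vertical velocity at impact: v_y = v_y0 − g t = 17.80 − 6.72 × 6.683 = −27.11 m/s.
Speed: |v| = √(vₓ² + v_y²) = √(51.20² + 27.11²) = 57.93 m/s.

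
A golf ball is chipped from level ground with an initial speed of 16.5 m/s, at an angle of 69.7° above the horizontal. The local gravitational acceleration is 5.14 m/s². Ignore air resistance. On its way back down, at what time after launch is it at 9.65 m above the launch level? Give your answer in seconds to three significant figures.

vₓ = 16.50 cos 69.7° = 5.724 m/s; v_y0 = 16.50 sin 69.7° = 15.48 m/s.
Height y(t) = 15.48 t − 2.570 t² = 9.65 gives 2.570 t² − 15.48 t + 9.65 = 0.
Quadratic formula: t = (15.48 ± √140.28) / 5.14 = (15.48 ± 11.84) / 5.14 → t = 0.7065 s or 5.315 s.
The descending-branch root is 5.315 s.

5.32 s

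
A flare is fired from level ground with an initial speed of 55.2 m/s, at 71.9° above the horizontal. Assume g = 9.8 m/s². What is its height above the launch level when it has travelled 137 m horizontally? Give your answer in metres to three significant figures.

106 m

Resolve: vₓ = 55.20 cos 71.9° = 17.15 m/s and v_y0 = 55.20 sin 71.9° = 52.47 m/s.
x = vₓ t ⇒ t = 137/17.15 = 7.989 s.
Height: y = v_y0 t − ½ g t² = 52.47 × 7.989 − 4.900 × 7.989² = 419.2 − 312.7 = 106.4 m.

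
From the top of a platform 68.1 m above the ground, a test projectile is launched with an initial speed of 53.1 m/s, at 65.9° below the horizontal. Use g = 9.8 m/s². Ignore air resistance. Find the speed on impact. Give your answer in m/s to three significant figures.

Horizontal component vₓ = 53.10 cos 65.9° = 21.68 m/s; vertical v_y0 = −48.47 m/s (downward).
With up positive and y = 0 at the ground: y(t) = 68.1 + (−48.47) t − 4.900 t². Setting y = 0 and taking the positive root: t = [−48.47 + √(48.47² + 2·9.80·68.1)] / 9.80 = (−48.47 + 60.70) / 9.80 = 1.248 s.
Vertical velocity at impact: v_y = v_y0 − g t = −48.47 − 9.80 × 1.248 = −60.70 m/s.
Speed: |v| = √(vₓ² + v_y²) = √(21.68² + 60.70²) = 64.45 m/s.

64.5 m/s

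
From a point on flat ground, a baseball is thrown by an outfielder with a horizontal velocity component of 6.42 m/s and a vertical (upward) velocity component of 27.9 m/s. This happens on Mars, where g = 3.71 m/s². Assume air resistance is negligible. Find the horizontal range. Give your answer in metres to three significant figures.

96.6 m

Time aloft: T = 2 v_y0 / g = 2 × 27.90 / 3.71 = 15.04 s.
Range: R = vₓ T = 6.420 × 15.04 = 96.56 m.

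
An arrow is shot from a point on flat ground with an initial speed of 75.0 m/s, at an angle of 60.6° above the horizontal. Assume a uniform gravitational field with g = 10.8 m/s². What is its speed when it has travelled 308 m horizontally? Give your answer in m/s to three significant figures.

44.5 m/s

Horizontal component vₓ = 75.00 cos 60.6° = 36.82 m/s; vertical v_y0 = 75.00 sin 60.6° = 65.34 m/s.
At x = 308 m, t = x/vₓ = 308/36.82 = 8.366 s.
Vertical velocity there: v_y = v_y0 − g t = 65.34 − 10.8 × 8.366 = −25.01 m/s.
Speed: √(vₓ² + v_y²) = √(36.82² + 25.01²) = 44.51 m/s.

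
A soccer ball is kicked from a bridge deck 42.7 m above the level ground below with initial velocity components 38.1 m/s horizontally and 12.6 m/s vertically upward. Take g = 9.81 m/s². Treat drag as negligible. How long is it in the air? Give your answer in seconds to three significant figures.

With up positive and y = 0 at the ground: y(t) = 42.7 + (12.60) t − 4.905 t². Setting y = 0 and taking the positive root: t = [12.60 + √(12.60² + 2·9.81·42.7)] / 9.81 = (12.60 + 31.57) / 9.81 = 4.502 s.

4.50 s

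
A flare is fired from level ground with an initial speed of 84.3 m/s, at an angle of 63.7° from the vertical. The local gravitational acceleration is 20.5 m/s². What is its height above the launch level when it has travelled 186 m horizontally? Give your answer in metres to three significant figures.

Components: vₓ = 84.30 sin 63.7° = 75.57 m/s, v_y0 = 84.30 cos 63.7° = 37.35 m/s.
At x = 186 m, t = x/vₓ = 186/75.57 = 2.461 s.
Height: y = v_y0 t − ½ g t² = 37.35 × 2.461 − 10.25 × 2.461² = 91.93 − 62.09 = 29.84 m.

29.8 m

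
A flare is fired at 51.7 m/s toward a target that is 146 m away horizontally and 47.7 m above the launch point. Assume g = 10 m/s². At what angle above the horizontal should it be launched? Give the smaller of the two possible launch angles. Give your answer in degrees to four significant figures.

37.08°

Trajectory: y = x tanθ − g x² (1 + tan²θ)/(2v₀²). With x = 146, y = 47.7, v₀ = 51.7, g = 10.0:
39.87 tan²θ − 146 tanθ + (87.57) = 0.
tanθ = [146 ± √(146² − 4 × 39.87 × (87.57))] / (2 × 39.87) = (146 ± 85.72) / 79.75, giving tanθ = 0.7559 or 2.906.
θ = 37.08° or 71.01°; the smaller is 37.08°.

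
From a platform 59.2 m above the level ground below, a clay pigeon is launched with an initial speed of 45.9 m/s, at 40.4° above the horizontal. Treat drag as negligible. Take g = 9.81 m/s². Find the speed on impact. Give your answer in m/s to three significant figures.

57.2 m/s

Components: vₓ = 45.90 cos 40.4° = 34.95 m/s, v_y0 = 45.90 sin 40.4° = 29.75 m/s.
With up positive and y = 0 at the ground: y(t) = 59.2 + (29.75) t − 4.905 t². Setting y = 0 and taking the positive root: t = [29.75 + √(29.75² + 2·9.81·59.2)] / 9.81 = (29.75 + 45.24) / 9.81 = 7.644 s.
Vertical velocity at impact: v_y = v_y0 − g t = 29.75 − 9.81 × 7.644 = −45.24 m/s.
Speed: |v| = √(vₓ² + v_y²) = √(34.95² + 45.24²) = 57.17 m/s.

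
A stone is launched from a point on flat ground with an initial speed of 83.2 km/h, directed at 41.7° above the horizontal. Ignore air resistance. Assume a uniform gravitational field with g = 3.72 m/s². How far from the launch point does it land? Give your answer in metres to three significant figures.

143 m

Convert: 83.2 km/h = 83.2/3.6 = 23.11 m/s.
Resolve: vₓ = 23.11 cos 41.7° = 17.26 m/s and v_y0 = 23.11 sin 41.7° = 15.37 m/s.
Flight time T = 2 v_y0 / g = 8.266 s.
Range: R = vₓ T = 17.26 × 8.266 = 142.6 m.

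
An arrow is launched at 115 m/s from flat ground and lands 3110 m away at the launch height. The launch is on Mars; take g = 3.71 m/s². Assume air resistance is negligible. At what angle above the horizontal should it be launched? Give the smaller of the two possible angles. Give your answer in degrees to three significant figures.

30.4°

R = v₀² sin 2θ / g gives sin 2θ = gR/v₀² = 3.71·3110/115² = 0.8724.
2θ = 60.74° or 180° − 60.74° = 119.3°, so θ = 30.37° or 59.63°.
The smaller angle is 30.37°.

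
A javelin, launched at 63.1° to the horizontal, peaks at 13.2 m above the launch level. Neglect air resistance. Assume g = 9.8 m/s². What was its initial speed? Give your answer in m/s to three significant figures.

At the peak v_y = 0, so v_y0 = √(2gH) = √(2 × 9.80 × 13.2) = 16.08 m/s.
v_y0 = v₀ sin θ ⇒ v₀ = 16.08 / sin 63.1° = 18.04 m/s.

18.0 m/s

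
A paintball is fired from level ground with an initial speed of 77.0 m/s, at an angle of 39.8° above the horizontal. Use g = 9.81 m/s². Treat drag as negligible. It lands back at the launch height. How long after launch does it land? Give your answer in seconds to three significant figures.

10.0 s

vₓ = 77.00 cos 39.8° = 59.16 m/s; v_y0 = 77.00 sin 39.8° = 49.29 m/s.
It returns to y = 0 when t = 2 v_y0 / g = 2(49.29)/9.81 = 10.05 s.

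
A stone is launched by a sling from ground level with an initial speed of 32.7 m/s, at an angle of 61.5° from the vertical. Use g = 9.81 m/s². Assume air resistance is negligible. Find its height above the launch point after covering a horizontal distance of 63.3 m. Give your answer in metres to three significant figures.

Resolve: vₓ = 32.70 sin 61.5° = 28.74 m/s and v_y0 = 32.70 cos 61.5° = 15.60 m/s.
Time to reach x = 63.3 m: t = x/vₓ = 63.3/28.74 = 2.203 s.
Height: y = v_y0 t − ½ g t² = 15.60 × 2.203 − 4.905 × 2.203² = 34.37 − 23.80 = 10.57 m.

10.6 m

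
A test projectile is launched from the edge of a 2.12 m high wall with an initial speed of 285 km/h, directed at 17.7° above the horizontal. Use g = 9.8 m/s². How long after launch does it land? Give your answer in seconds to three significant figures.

Convert: 285 km/h = 285/3.6 = 79.17 m/s.
vₓ = 79.17 cos 17.7° = 75.42 m/s; v_y0 = 79.17 sin 17.7° = 24.07 m/s.
With up positive and y = 0 at the ground: y(t) = 2.12 + (24.07) t − 4.900 t². Setting y = 0 and taking the positive root: t = [24.07 + √(24.07² + 2·9.80·2.12)] / 9.80 = (24.07 + 24.92) / 9.80 = 4.999 s.

5.00 s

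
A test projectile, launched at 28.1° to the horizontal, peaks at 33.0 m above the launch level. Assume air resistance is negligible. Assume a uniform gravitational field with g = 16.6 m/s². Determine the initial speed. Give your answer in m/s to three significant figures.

70.3 m/s

At the peak v_y = 0, so v_y0 = √(2gH) = √(2 × 16.6 × 33.0) = 33.10 m/s.
v_y0 = v₀ sin θ ⇒ v₀ = 33.10 / sin 28.1° = 70.27 m/s.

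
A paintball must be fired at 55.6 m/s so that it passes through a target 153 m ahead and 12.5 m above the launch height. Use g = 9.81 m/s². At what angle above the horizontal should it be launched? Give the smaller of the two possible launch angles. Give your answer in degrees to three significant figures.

Trajectory: y = x tanθ − g x² (1 + tan²θ)/(2v₀²). With x = 153, y = 12.5, v₀ = 55.6, g = 9.81:
37.14 tan²θ − 153 tanθ + (49.64) = 0.
tanθ = [153 ± √(153² − 4 × 37.14 × (49.64))] / (2 × 37.14) = (153 ± 126.6) / 74.29, giving tanθ = 0.3551 or 3.764.
θ = 19.55° or 75.12°; the smaller is 19.55°.

19.5°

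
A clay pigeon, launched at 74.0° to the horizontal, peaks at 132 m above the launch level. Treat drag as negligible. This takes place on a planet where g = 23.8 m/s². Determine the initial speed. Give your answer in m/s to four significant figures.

At the peak v_y = 0, so v_y0 = √(2gH) = √(2 × 23.8 × 132) = 79.27 m/s.
v_y0 = v₀ sin θ ⇒ v₀ = 79.27 / sin 74.0° = 82.46 m/s.

82.46 m/s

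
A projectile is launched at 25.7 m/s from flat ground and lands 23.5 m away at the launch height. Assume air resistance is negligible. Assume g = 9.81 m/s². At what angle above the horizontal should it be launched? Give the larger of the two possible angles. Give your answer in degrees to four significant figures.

From R = (v₀²/g) sin 2θ: sin 2θ = 9.81 × 23.5 / 660.49 = 0.3490.
2θ = 20.43° or 180° − 20.43° = 159.6°, so θ = 10.21° or 79.79°.
The larger angle is 79.79°.

79.79°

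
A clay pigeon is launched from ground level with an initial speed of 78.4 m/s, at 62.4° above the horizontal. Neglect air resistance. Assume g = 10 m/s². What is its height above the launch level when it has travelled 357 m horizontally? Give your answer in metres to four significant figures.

199.9 m

Resolve: vₓ = 78.40 cos 62.4° = 36.32 m/s and v_y0 = 78.40 sin 62.4° = 69.48 m/s.
x = vₓ t ⇒ t = 357/36.32 = 9.829 s.
Height: y = v_y0 t − ½ g t² = 69.48 × 9.829 − 5.000 × 9.829² = 682.9 − 483.0 = 199.9 m.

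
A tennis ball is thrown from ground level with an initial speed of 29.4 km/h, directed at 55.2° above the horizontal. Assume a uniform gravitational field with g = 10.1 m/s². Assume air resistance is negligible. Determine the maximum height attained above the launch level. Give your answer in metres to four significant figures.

2.226 m

Convert: 29.4 km/h = 29.4/3.6 = 8.167 m/s.
Resolve: vₓ = 8.167 cos 55.2° = 4.661 m/s and v_y0 = 8.167 sin 55.2° = 6.706 m/s.
At the apex v_y = 0, so H = v_y0²/(2g) = 6.706²/20.20 = 2.226 m.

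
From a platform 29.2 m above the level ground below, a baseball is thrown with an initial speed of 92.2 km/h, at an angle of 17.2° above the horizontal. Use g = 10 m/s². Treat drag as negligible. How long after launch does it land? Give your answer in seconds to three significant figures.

Convert: 92.2 km/h = 92.2/3.6 = 25.61 m/s.
Components: vₓ = 25.61 cos 17.2° = 24.47 m/s, v_y0 = 25.61 sin 17.2° = 7.573 m/s.
With up positive and y = 0 at the ground: y(t) = 29.2 + (7.573) t − 5.000 t². Setting y = 0 and taking the positive root: t = [7.573 + √(7.573² + 2·10.0·29.2)] / 10.0 = (7.573 + 25.33) / 10.0 = 3.290 s.

3.29 s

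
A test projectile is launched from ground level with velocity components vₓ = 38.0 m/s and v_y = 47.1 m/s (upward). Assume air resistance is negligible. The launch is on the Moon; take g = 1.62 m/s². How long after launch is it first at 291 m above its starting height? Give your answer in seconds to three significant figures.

7.03 s

Set y = v_y0 t − ½ g t² = 291: 0.8100 t² − 47.10 t + 291 = 0.
t = [47.10 ± √(47.10² − 2·1.62·291)] / 1.62 = (47.10 ± 35.72) / 1.62, so t = 7.028 s or t = 51.12 s.
The first (ascending) time is 7.028 s.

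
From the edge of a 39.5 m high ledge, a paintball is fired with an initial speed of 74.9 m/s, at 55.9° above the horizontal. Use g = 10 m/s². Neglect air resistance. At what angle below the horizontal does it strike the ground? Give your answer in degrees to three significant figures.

58.3°

Resolve: vₓ = 74.90 cos 55.9° = 41.99 m/s and v_y0 = 74.90 sin 55.9° = 62.02 m/s.
With up positive and y = 0 at the ground: y(t) = 39.5 + (62.02) t − 5.000 t². Setting y = 0 and taking the positive root: t = [62.02 + √(62.02² + 2·10.0·39.5)] / 10.0 = (62.02 + 68.09) / 10.0 = 13.01 s.
At impact: v_y = v_y0 − g t = −68.09 m/s; vₓ = 41.99 m/s.
Angle below horizontal: arctan(|v_y|/vₓ) = arctan(68.09/41.99) = 58.34°.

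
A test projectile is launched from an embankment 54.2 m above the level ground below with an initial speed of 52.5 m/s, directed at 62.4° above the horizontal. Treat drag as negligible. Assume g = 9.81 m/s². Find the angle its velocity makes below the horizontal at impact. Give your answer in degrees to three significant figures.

66.8°

Components: vₓ = 52.50 cos 62.4° = 24.32 m/s, v_y0 = 52.50 sin 62.4° = 46.53 m/s.
With up positive and y = 0 at the ground: y(t) = 54.2 + (46.53) t − 4.905 t². Setting y = 0 and taking the positive root: t = [46.53 + √(46.53² + 2·9.81·54.2)] / 9.81 = (46.53 + 56.82) / 9.81 = 10.53 s.
At impact: v_y = v_y0 − g t = −56.82 m/s; vₓ = 24.32 m/s.
Angle below horizontal: arctan(|v_y|/vₓ) = arctan(56.82/24.32) = 66.82°.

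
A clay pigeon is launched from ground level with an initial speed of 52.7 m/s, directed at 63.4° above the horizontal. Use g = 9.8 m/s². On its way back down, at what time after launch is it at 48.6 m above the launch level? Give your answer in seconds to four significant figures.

vₓ = 52.70 cos 63.4° = 23.60 m/s; v_y0 = 52.70 sin 63.4° = 47.12 m/s.
Set y = v_y0 t − ½ g t² = 48.6: 4.900 t² − 47.12 t + 48.6 = 0.
Quadratic formula: t = (47.12 ± √1267.9) / 9.80 = (47.12 ± 35.61) / 9.80 → t = 1.175 s or 8.442 s.
The descending-branch root is 8.442 s.

8.442 s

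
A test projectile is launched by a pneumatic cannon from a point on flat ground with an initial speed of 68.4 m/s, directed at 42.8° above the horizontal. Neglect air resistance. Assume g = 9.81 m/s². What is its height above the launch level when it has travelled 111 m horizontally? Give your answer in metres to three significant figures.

Horizontal component vₓ = 68.40 cos 42.8° = 50.19 m/s; vertical v_y0 = 68.40 sin 42.8° = 46.47 m/s.
At x = 111 m, t = x/vₓ = 111/50.19 = 2.212 s.
Height: y = v_y0 t − ½ g t² = 46.47 × 2.212 − 4.905 × 2.212² = 102.8 − 23.99 = 78.79 m.

78.8 m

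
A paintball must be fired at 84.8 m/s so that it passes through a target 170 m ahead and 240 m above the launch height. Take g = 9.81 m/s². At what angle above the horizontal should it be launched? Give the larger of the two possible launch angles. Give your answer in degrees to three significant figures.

Trajectory: y = x tanθ − g x² (1 + tan²θ)/(2v₀²). With x = 170, y = 240, v₀ = 84.8, g = 9.81:
19.71 tan²θ − 170 tanθ + (259.7) = 0.
tanθ = [170 ± √(170² − 4 × 19.71 × (259.7))] / (2 × 19.71) = (170 ± 91.77) / 39.43, giving tanθ = 1.984 or 6.640.
θ = 63.25° or 81.43°; the larger is 81.43°.

81.4°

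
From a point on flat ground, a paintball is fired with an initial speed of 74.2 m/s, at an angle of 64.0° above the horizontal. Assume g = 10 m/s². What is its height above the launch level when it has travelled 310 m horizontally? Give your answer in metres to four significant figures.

181.4 m

vₓ = 74.20 cos 64.0° = 32.53 m/s; v_y0 = 74.20 sin 64.0° = 66.69 m/s.
Time to reach x = 310 m: t = x/vₓ = 310/32.53 = 9.531 s.
Height: y = v_y0 t − ½ g t² = 66.69 × 9.531 − 5.000 × 9.531² = 635.6 − 454.2 = 181.4 m.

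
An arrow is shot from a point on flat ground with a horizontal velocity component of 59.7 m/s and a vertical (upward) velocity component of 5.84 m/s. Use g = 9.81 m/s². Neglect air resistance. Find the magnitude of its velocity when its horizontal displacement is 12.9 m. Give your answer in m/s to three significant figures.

59.8 m/s

Time to reach x = 12.9 m: t = x/vₓ = 12.9/59.70 = 0.2161 s.
Vertical velocity there: v_y = v_y0 − g t = 5.840 − 9.81 × 0.2161 = 3.720 m/s.
Speed: √(vₓ² + v_y²) = √(59.70² + 3.720²) = 59.82 m/s.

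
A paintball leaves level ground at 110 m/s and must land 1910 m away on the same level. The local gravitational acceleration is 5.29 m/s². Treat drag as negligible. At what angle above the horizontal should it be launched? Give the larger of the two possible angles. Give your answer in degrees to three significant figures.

61.7°

Level-ground range R = v₀² sin(2θ)/g ⇒ sin(2θ) = gR/v₀² = 5.29 × 1910 / 110² = 0.8350.
2θ = 56.62° or 180° − 56.62° = 123.4°, so θ = 28.31° or 61.69°.
The larger angle is 61.69°.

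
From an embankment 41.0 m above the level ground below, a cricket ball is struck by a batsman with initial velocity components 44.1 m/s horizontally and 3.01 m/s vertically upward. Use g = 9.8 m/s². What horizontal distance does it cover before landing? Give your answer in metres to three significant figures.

The projectile lands when y = 41.0 + (3.010) t − ½·9.80·t² = 0. Positive root: t = (3.010 + √(3.010² + 2·9.80·41.0)) / 9.80 = (3.010 + 28.51) / 9.80 = 3.216 s.
Horizontal distance: R = vₓ t = 44.10 × 3.216 = 141.8 m.

142 m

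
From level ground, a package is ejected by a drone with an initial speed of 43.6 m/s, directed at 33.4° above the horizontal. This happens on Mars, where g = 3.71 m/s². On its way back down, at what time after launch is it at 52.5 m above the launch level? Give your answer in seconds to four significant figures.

Horizontal component vₓ = 43.60 cos 33.4° = 36.40 m/s; vertical v_y0 = 43.60 sin 33.4° = 24.00 m/s.
Set y = v_y0 t − ½ g t² = 52.5: 1.855 t² − 24.00 t + 52.5 = 0.
t = [24.00 ± √(24.00² − 2·3.71·52.5)] / 3.71 = (24.00 ± 13.66) / 3.71, so t = 2.788 s or t = 10.15 s.
The descending-branch root is 10.15 s.

10.15 s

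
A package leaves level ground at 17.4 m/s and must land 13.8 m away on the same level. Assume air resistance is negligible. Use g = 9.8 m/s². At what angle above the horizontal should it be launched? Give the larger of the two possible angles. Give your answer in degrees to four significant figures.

From R = (v₀²/g) sin 2θ: sin 2θ = 9.80 × 13.8 / 302.76 = 0.4467.
2θ = 26.53° or 180° − 26.53° = 153.5°, so θ = 13.27° or 76.73°.
The larger angle is 76.73°.

76.73°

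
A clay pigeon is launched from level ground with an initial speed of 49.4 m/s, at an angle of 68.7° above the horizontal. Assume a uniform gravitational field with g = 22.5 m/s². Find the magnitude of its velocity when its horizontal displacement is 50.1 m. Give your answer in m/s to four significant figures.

24.58 m/s

Resolve: vₓ = 49.40 cos 68.7° = 17.94 m/s and v_y0 = 49.40 sin 68.7° = 46.03 m/s.
x = vₓ t ⇒ t = 50.1/17.94 = 2.792 s.
Vertical velocity there: v_y = v_y0 − g t = 46.03 − 22.5 × 2.792 = −16.79 m/s.
Speed: √(vₓ² + v_y²) = √(17.94² + 16.79²) = 24.58 m/s.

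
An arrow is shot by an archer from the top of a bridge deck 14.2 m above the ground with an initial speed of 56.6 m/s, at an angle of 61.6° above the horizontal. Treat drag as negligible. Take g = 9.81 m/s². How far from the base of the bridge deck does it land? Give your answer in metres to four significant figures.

280.7 m

vₓ = 56.60 cos 61.6° = 26.92 m/s; v_y0 = 56.60 sin 61.6° = 49.79 m/s.
Vertical motion (up positive, ground at y = 0): 4.905 t² − (49.79) t − 14.2 = 0, so t = (49.79 + √(49.79² + 2·9.81·14.2)) / 9.81 = (49.79 + 52.51) / 9.81 = 10.43 s.
Horizontal distance: R = vₓ t = 26.92 × 10.43 = 280.7 m.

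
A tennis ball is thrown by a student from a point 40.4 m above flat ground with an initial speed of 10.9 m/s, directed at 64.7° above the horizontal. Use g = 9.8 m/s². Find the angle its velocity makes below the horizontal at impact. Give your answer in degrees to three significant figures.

Horizontal component vₓ = 10.90 cos 64.7° = 4.658 m/s; vertical v_y0 = 10.90 sin 64.7° = 9.854 m/s.
With up positive and y = 0 at the ground: y(t) = 40.4 + (9.854) t − 4.900 t². Setting y = 0 and taking the positive root: t = [9.854 + √(9.854² + 2·9.80·40.4)] / 9.80 = (9.854 + 29.82) / 9.80 = 4.048 s.
At impact: v_y = v_y0 − g t = −29.82 m/s; vₓ = 4.658 m/s.
Angle below horizontal: arctan(|v_y|/vₓ) = arctan(29.82/4.658) = 81.12°.

81.1°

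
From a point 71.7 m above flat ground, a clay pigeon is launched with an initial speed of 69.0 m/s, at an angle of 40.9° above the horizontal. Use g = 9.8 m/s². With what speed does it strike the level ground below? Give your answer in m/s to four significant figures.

Components: vₓ = 69.00 cos 40.9° = 52.15 m/s, v_y0 = 69.00 sin 40.9° = 45.18 m/s.
The projectile lands when y = 71.7 + (45.18) t − ½·9.80·t² = 0. Positive root: t = (45.18 + √(45.18² + 2·9.80·71.7)) / 9.80 = (45.18 + 58.71) / 9.80 = 10.60 s.
Vertical velocity at impact: v_y = v_y0 − g t = 45.18 − 9.80 × 10.60 = −58.71 m/s.
Speed: |v| = √(vₓ² + v_y²) = √(52.15² + 58.71²) = 78.53 m/s.

78.53 m/s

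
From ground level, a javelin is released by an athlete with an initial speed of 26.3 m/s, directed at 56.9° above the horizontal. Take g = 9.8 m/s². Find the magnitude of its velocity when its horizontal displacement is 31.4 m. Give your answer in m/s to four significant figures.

14.38 m/s

Horizontal component vₓ = 26.30 cos 56.9° = 14.36 m/s; vertical v_y0 = 26.30 sin 56.9° = 22.03 m/s.
x = vₓ t ⇒ t = 31.4/14.36 = 2.186 s.
Vertical velocity there: v_y = v_y0 − g t = 22.03 − 9.80 × 2.186 = 0.6067 m/s.
Speed: √(vₓ² + v_y²) = √(14.36² + 0.6067²) = 14.38 m/s.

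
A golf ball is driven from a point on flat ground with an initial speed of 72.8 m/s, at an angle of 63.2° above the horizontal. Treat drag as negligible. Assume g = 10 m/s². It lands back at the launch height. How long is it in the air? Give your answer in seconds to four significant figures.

Horizontal component vₓ = 72.80 cos 63.2° = 32.82 m/s; vertical v_y0 = 72.80 sin 63.2° = 64.98 m/s.
Landing at launch height ⇒ T = 2 v_y0 / g = 2 × 64.98 / 10.0 = 13.00 s.

13.00 s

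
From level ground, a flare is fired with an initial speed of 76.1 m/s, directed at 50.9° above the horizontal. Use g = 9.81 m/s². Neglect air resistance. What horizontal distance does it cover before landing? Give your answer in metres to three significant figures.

Resolve: vₓ = 76.10 cos 50.9° = 47.99 m/s and v_y0 = 76.10 sin 50.9° = 59.06 m/s.
Time aloft: T = 2 v_y0 / g = 2 × 59.06 / 9.81 = 12.04 s.
Horizontal distance R = vₓ T = 47.99 × 12.04 = 577.9 m.

578 m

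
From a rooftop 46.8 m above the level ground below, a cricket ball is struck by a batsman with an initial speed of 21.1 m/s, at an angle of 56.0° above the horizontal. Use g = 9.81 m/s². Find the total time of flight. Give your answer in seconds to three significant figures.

5.35 s

Horizontal component vₓ = 21.10 cos 56.0° = 11.80 m/s; vertical v_y0 = 21.10 sin 56.0° = 17.49 m/s.
With up positive and y = 0 at the ground: y(t) = 46.8 + (17.49) t − 4.905 t². Setting y = 0 and taking the positive root: t = [17.49 + √(17.49² + 2·9.81·46.8)] / 9.81 = (17.49 + 34.99) / 9.81 = 5.350 s.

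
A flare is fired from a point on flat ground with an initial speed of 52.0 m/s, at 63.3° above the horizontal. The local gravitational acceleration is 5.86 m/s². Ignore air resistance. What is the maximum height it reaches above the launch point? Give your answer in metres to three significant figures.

184 m

vₓ = 52.00 cos 63.3° = 23.36 m/s; v_y0 = 52.00 sin 63.3° = 46.46 m/s.
Maximum height: H = v_y0² / (2g) = 46.46² / (2 × 5.86) = 184.1 m.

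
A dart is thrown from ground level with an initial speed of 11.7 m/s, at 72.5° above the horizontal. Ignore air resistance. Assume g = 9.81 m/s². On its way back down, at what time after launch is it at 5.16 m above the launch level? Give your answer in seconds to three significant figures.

Horizontal component vₓ = 11.70 cos 72.5° = 3.518 m/s; vertical v_y0 = 11.70 sin 72.5° = 11.16 m/s.
Height y(t) = 11.16 t − 4.905 t² = 5.16 gives 4.905 t² − 11.16 t + 5.16 = 0.
t = [11.16 ± √(11.16² − 2·9.81·5.16)] / 9.81 = (11.16 ± 4.824) / 9.81, so t = 0.6457 s or t = 1.629 s.
The descending-branch root is 1.629 s.

1.63 s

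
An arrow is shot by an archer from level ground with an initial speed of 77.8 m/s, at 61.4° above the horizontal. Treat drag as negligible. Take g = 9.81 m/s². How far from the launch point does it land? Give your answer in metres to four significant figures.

518.6 m

vₓ = 77.80 cos 61.4° = 37.24 m/s; v_y0 = 77.80 sin 61.4° = 68.31 m/s.
Time aloft: T = 2 v_y0 / g = 2 × 68.31 / 9.81 = 13.93 s.
Horizontal distance R = vₓ T = 37.24 × 13.93 = 518.6 m.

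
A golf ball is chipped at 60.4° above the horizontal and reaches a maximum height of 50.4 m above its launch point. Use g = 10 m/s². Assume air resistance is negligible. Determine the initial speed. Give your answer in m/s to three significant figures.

36.5 m/s

At the peak v_y = 0, so v_y0 = √(2gH) = √(2 × 10.0 × 50.4) = 31.75 m/s.
v_y0 = v₀ sin θ ⇒ v₀ = 31.75 / sin 60.4° = 36.51 m/s.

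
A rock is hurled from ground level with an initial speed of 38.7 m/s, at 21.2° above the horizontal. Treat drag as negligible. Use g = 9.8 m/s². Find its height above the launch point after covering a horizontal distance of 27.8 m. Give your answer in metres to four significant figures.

7.874 m

vₓ = 38.70 cos 21.2° = 36.08 m/s; v_y0 = 38.70 sin 21.2° = 13.99 m/s.
x = vₓ t ⇒ t = 27.8/36.08 = 0.7705 s.
Height: y = v_y0 t − ½ g t² = 13.99 × 0.7705 − 4.900 × 0.7705² = 10.78 − 2.909 = 7.874 m.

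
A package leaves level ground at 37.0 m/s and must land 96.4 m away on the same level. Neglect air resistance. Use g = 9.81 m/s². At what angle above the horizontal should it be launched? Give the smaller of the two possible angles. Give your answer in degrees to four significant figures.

21.85°

Level-ground range R = v₀² sin(2θ)/g ⇒ sin(2θ) = gR/v₀² = 9.81 × 96.4 / 37.0² = 0.6908.
2θ = 43.69° or 180° − 43.69° = 136.3°, so θ = 21.85° or 68.15°.
The smaller angle is 21.85°.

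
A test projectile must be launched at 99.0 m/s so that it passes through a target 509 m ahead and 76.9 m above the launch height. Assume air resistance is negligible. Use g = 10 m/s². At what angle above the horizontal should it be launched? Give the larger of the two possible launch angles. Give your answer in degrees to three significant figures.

Trajectory: y = x tanθ − g x² (1 + tan²θ)/(2v₀²). With x = 509, y = 76.9, v₀ = 99.0, g = 10.0:
132.2 tan²θ − 509 tanθ + (209.1) = 0.
tanθ = [509 ± √(509² − 4 × 132.2 × (209.1))] / (2 × 132.2) = (509 ± 385.4) / 264.3, giving tanθ = 0.4675 or 3.384.
θ = 25.06° or 73.54°; the larger is 73.54°.

73.5°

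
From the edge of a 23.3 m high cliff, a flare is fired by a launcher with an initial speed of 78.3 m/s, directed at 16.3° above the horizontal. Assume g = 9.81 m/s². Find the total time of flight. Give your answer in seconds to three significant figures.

Horizontal component vₓ = 78.30 cos 16.3° = 75.15 m/s; vertical v_y0 = 78.30 sin 16.3° = 21.98 m/s.
The projectile lands when y = 23.3 + (21.98) t − ½·9.81·t² = 0. Positive root: t = (21.98 + √(21.98² + 2·9.81·23.3)) / 9.81 = (21.98 + 30.66) / 9.81 = 5.366 s.

5.37 s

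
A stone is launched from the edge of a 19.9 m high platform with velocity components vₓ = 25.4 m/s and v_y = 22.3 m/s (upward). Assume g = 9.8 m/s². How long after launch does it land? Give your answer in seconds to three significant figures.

Vertical motion (up positive, ground at y = 0): 4.900 t² − (22.30) t − 19.9 = 0, so t = (22.30 + √(22.30² + 2·9.80·19.9)) / 9.80 = (22.30 + 29.79) / 9.80 = 5.315 s.

5.32 s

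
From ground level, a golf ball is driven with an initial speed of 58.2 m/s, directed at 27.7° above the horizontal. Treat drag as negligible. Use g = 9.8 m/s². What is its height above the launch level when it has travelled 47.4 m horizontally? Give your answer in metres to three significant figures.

20.7 m

Horizontal component vₓ = 58.20 cos 27.7° = 51.53 m/s; vertical v_y0 = 58.20 sin 27.7° = 27.05 m/s.
At x = 47.4 m, t = x/vₓ = 47.4/51.53 = 0.9199 s.
Height: y = v_y0 t − ½ g t² = 27.05 × 0.9199 − 4.900 × 0.9199² = 24.89 − 4.146 = 20.74 m.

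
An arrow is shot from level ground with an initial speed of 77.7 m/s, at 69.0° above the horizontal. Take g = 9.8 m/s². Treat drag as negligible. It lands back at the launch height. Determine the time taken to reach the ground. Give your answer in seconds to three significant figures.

14.8 s

Resolve: vₓ = 77.70 cos 69.0° = 27.85 m/s and v_y0 = 77.70 sin 69.0° = 72.54 m/s.
Time of flight on level ground: T = 2 v_y0 / g = 2 × 72.54 / 9.80 = 14.80 s.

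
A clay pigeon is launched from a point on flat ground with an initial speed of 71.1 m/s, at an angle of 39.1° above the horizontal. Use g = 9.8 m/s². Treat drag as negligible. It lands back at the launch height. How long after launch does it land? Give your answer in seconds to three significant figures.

Resolve: vₓ = 71.10 cos 39.1° = 55.18 m/s and v_y0 = 71.10 sin 39.1° = 44.84 m/s.
Landing at launch height ⇒ T = 2 v_y0 / g = 2 × 44.84 / 9.80 = 9.151 s.

9.15 s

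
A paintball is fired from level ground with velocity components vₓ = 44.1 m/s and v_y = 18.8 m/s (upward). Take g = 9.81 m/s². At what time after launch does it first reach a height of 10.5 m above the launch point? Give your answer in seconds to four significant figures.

Set y = v_y0 t − ½ g t² = 10.5: 4.905 t² − 18.80 t + 10.5 = 0.
t = [18.80 ± √(18.80² − 2·9.81·10.5)] / 9.81 = (18.80 ± 12.14) / 9.81, so t = 0.6787 s or t = 3.154 s.
The first (ascending) time is 0.6787 s.

0.6787 s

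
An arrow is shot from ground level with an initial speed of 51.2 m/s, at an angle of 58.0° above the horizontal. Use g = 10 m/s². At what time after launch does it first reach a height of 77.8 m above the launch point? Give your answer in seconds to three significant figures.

2.53 s

Horizontal component vₓ = 51.20 cos 58.0° = 27.13 m/s; vertical v_y0 = 51.20 sin 58.0° = 43.42 m/s.
Set y = v_y0 t − ½ g t² = 77.8: 5.000 t² − 43.42 t + 77.8 = 0.
t = [43.42 ± √(43.42² − 2·10.0·77.8)] / 10.0 = (43.42 ± 18.15) / 10.0, so t = 2.527 s or t = 6.157 s.
The first (ascending) time is 2.527 s.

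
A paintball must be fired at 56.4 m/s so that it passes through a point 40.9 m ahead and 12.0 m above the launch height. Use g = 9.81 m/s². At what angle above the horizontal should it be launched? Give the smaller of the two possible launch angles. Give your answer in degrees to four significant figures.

Trajectory: y = x tanθ − g x² (1 + tan²θ)/(2v₀²). With x = 40.9, y = 12.0, v₀ = 56.4, g = 9.81:
2.579 tan²θ − 40.9 tanθ + (14.58) = 0.
tanθ = [40.9 ± √(40.9² − 4 × 2.579 × (14.58))] / (2 × 2.579) = (40.9 ± 39.02) / 5.159, giving tanθ = 0.3649 or 15.49.
θ = 20.05° or 86.31°; the smaller is 20.05°.

20.05°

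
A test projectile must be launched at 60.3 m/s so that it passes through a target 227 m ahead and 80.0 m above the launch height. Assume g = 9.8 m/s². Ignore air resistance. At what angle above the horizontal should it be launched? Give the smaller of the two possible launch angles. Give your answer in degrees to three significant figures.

Trajectory: y = x tanθ − g x² (1 + tan²θ)/(2v₀²). With x = 227, y = 80.0, v₀ = 60.3, g = 9.80:
69.44 tan²θ − 227 tanθ + (149.4) = 0.
tanθ = [227 ± √(227² − 4 × 69.44 × (149.4))] / (2 × 69.44) = (227 ± 100.1) / 138.9, giving tanθ = 0.9137 or 2.355.
θ = 42.42° or 66.99°; the smaller is 42.42°.

42.4°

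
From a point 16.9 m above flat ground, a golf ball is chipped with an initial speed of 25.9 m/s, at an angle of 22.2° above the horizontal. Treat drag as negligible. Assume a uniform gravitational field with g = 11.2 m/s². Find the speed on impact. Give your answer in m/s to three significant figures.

32.4 m/s

Components: vₓ = 25.90 cos 22.2° = 23.98 m/s, v_y0 = 25.90 sin 22.2° = 9.786 m/s.
Vertical motion (up positive, ground at y = 0): 5.600 t² − (9.786) t − 16.9 = 0, so t = (9.786 + √(9.786² + 2·11.2·16.9)) / 11.2 = (9.786 + 21.78) / 11.2 = 2.818 s.
Vertical velocity at impact: v_y = v_y0 − g t = 9.786 − 11.2 × 2.818 = −21.78 m/s.
Speed: |v| = √(vₓ² + v_y²) = √(23.98² + 21.78²) = 32.39 m/s.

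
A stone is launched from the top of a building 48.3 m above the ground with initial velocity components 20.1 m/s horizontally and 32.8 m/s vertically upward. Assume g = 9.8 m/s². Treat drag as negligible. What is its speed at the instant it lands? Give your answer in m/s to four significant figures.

With up positive and y = 0 at the ground: y(t) = 48.3 + (32.80) t − 4.900 t². Setting y = 0 and taking the positive root: t = [32.80 + √(32.80² + 2·9.80·48.3)] / 9.80 = (32.80 + 44.97) / 9.80 = 7.936 s.
Vertical velocity at impact: v_y = v_y0 − g t = 32.80 − 9.80 × 7.936 = −44.97 m/s.
Speed: |v| = √(vₓ² + v_y²) = √(20.10² + 44.97²) = 49.26 m/s.

49.26 m/s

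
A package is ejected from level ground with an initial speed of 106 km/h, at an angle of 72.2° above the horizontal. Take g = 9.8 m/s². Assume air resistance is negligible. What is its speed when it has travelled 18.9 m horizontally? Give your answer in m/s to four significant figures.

11.69 m/s

Convert: 106 km/h = 106/3.6 = 29.44 m/s.
Resolve: vₓ = 29.44 cos 72.2° = 9.001 m/s and v_y0 = 29.44 sin 72.2° = 28.03 m/s.
At x = 18.9 m, t = x/vₓ = 18.9/9.001 = 2.100 s.
Vertical velocity there: v_y = v_y0 − g t = 28.03 − 9.80 × 2.100 = 7.457 m/s.
Speed: √(vₓ² + v_y²) = √(9.001² + 7.457²) = 11.69 m/s.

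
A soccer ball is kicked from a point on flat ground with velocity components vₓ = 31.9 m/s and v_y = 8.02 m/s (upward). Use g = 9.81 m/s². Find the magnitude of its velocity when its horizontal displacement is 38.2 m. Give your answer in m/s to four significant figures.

x = vₓ t ⇒ t = 38.2/31.90 = 1.197 s.
Vertical velocity there: v_y = v_y0 − g t = 8.020 − 9.81 × 1.197 = −3.727 m/s.
Speed: √(vₓ² + v_y²) = √(31.90² + 3.727²) = 32.12 m/s.

32.12 m/s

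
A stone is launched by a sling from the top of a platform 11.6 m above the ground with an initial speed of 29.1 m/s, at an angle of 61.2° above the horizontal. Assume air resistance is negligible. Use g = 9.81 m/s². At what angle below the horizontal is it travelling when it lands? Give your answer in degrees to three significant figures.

Components: vₓ = 29.10 cos 61.2° = 14.02 m/s, v_y0 = 29.10 sin 61.2° = 25.50 m/s.
With up positive and y = 0 at the ground: y(t) = 11.6 + (25.50) t − 4.905 t². Setting y = 0 and taking the positive root: t = [25.50 + √(25.50² + 2·9.81·11.6)] / 9.81 = (25.50 + 29.63) / 9.81 = 5.620 s.
At impact: v_y = v_y0 − g t = −29.63 m/s; vₓ = 14.02 m/s.
Angle below horizontal: arctan(|v_y|/vₓ) = arctan(29.63/14.02) = 64.68°.

64.7°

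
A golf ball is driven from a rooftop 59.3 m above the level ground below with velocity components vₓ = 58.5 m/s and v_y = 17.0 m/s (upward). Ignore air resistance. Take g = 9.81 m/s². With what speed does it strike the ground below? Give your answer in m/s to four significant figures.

With up positive and y = 0 at the ground: y(t) = 59.3 + (17.00) t − 4.905 t². Setting y = 0 and taking the positive root: t = [17.00 + √(17.00² + 2·9.81·59.3)] / 9.81 = (17.00 + 38.11) / 9.81 = 5.618 s.
Vertical velocity at impact: v_y = v_y0 − g t = 17.00 − 9.81 × 5.618 = −38.11 m/s.
Speed: |v| = √(vₓ² + v_y²) = √(58.50² + 38.11²) = 69.82 m/s.

69.82 m/s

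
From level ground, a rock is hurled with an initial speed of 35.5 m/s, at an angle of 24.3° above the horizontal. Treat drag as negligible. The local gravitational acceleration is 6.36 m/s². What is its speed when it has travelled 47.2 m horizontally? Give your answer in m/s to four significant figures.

32.79 m/s

Components: vₓ = 35.50 cos 24.3° = 32.35 m/s, v_y0 = 35.50 sin 24.3° = 14.61 m/s.
Time to reach x = 47.2 m: t = x/vₓ = 47.2/32.35 = 1.459 s.
Vertical velocity there: v_y = v_y0 − g t = 14.61 − 6.36 × 1.459 = 5.331 m/s.
Speed: √(vₓ² + v_y²) = √(32.35² + 5.331²) = 32.79 m/s.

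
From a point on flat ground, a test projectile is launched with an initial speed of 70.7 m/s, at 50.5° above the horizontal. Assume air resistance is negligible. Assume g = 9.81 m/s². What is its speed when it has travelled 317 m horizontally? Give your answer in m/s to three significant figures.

47.3 m/s

Components: vₓ = 70.70 cos 50.5° = 44.97 m/s, v_y0 = 70.70 sin 50.5° = 54.55 m/s.
Time to reach x = 317 m: t = x/vₓ = 317/44.97 = 7.049 s.
Vertical velocity there: v_y = v_y0 − g t = 54.55 − 9.81 × 7.049 = −14.60 m/s.
Speed: √(vₓ² + v_y²) = √(44.97² + 14.60²) = 47.28 m/s.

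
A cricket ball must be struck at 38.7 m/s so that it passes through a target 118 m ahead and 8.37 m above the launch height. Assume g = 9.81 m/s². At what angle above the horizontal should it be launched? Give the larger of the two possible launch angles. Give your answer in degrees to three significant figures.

63.4°

Trajectory: y = x tanθ − g x² (1 + tan²θ)/(2v₀²). With x = 118, y = 8.37, v₀ = 38.7, g = 9.81:
45.60 tan²θ − 118 tanθ + (53.97) = 0.
tanθ = [118 ± √(118² − 4 × 45.60 × (53.97))] / (2 × 45.60) = (118 ± 63.87) / 91.20, giving tanθ = 0.5935 or 1.994.
θ = 30.69° or 63.37°; the larger is 63.37°.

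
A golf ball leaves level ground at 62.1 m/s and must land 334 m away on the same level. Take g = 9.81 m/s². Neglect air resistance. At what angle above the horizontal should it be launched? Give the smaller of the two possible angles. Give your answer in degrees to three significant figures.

29.1°

Level-ground range R = v₀² sin(2θ)/g ⇒ sin(2θ) = gR/v₀² = 9.81 × 334 / 62.1² = 0.8496.
2θ = 58.17° or 180° − 58.17° = 121.8°, so θ = 29.09° or 60.91°.
The smaller angle is 29.09°.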